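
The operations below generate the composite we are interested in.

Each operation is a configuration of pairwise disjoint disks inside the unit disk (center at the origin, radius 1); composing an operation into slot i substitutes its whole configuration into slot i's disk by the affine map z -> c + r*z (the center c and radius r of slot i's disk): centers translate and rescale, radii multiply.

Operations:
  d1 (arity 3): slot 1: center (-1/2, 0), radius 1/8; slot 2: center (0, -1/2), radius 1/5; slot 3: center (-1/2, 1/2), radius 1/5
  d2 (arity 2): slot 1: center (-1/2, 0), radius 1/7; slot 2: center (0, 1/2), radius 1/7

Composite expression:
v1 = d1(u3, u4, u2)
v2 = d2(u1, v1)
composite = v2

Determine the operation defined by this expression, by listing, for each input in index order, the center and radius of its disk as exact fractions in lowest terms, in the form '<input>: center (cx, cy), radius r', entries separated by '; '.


Only the slot chain above each u matters under d2; compose those maps.
u1 passes through 1 substitution, ending at center (-1/2, 0), radius 1/7
u3 passes through 2 substitutions, ending at center (-1/14, 1/2), radius 1/56
u4 passes through 2 substitutions, ending at center (0, 3/7), radius 1/35
u2 passes through 2 substitutions, ending at center (-1/14, 4/7), radius 1/35

u1: center (-1/2, 0), radius 1/7; u2: center (-1/14, 4/7), radius 1/35; u3: center (-1/14, 1/2), radius 1/56; u4: center (0, 3/7), radius 1/35


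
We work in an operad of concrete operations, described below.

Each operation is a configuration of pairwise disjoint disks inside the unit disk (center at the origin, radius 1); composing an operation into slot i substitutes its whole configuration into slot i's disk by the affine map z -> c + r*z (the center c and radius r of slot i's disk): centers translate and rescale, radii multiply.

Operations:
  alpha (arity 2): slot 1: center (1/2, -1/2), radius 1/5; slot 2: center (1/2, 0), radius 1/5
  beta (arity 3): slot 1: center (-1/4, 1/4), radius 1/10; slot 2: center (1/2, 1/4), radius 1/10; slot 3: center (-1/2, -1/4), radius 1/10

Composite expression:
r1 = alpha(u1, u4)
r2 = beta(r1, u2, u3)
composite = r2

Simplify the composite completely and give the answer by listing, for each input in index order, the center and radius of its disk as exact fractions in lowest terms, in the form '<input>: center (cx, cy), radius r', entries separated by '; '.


u1: center (-1/5, 1/5), radius 1/50; u2: center (1/2, 1/4), radius 1/10; u3: center (-1/2, -1/4), radius 1/10; u4: center (-1/5, 1/4), radius 1/50

Nesting under beta composes maps z -> c + r*z down each u-path.
u1: after 2 affine steps, its disk has center (-1/5, 1/5), radius 1/50
u4: after 2 affine steps, its disk has center (-1/5, 1/4), radius 1/50
u2: after 1 affine step, its disk has center (1/2, 1/4), radius 1/10
u3: after 1 affine step, its disk has center (-1/2, -1/4), radius 1/10


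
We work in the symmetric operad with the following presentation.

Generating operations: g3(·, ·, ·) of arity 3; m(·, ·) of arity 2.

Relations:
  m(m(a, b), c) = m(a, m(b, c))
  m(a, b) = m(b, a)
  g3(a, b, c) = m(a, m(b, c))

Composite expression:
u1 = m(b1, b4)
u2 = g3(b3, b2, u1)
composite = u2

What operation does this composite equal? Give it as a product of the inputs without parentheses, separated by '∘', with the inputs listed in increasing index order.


b1 ∘ b2 ∘ b3 ∘ b4

Both nesting and order wash out for g3; what remains is which b's occur.
m(b1, b4) flattens to b1 ∘ b4
g3(b3, b2, m(b1, b4)) flattens to b3 ∘ b2 ∘ b1 ∘ b4
sorting the factors by input index: b1 ∘ b2 ∘ b3 ∘ b4


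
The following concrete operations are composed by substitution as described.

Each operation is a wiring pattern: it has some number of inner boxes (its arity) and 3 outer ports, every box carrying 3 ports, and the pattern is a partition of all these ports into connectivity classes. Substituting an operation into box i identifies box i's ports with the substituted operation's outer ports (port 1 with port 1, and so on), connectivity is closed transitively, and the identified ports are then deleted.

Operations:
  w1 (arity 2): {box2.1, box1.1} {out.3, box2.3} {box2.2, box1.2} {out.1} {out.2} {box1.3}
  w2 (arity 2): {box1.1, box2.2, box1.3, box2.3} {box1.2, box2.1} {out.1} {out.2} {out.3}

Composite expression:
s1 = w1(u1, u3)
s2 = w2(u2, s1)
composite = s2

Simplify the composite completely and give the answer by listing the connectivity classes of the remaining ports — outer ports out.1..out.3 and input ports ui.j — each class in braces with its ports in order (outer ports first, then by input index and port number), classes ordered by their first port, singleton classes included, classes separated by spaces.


{out.1} {out.2} {out.3} {u1.1, u3.1} {u1.2, u3.2} {u1.3} {u2.1, u2.3, u3.3} {u2.2}

Treat the ports identified at w2 as solder joints: merge, then drop.
the subtree at w1 composes to {out.1} {out.2} {out.3, u3.3} {u1.1, u3.1} {u1.2, u3.2} {u1.3} on (u1, u3); out.j = own outer ports
the subtree at w2 composes to {out.1} {out.2} {out.3} {u1.1, u3.1} {u1.2, u3.2} {u1.3} {u2.1, u2.3, u3.3} {u2.2} on (u2, u1, u3); out.j = own outer ports


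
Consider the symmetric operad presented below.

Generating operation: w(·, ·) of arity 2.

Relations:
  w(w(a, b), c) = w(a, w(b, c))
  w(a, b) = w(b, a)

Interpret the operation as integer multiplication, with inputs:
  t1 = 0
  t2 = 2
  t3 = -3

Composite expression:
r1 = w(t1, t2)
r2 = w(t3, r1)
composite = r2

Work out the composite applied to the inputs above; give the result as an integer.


0

w(t1, t2) = 0
w(t3, w(t1, t2)) = 0


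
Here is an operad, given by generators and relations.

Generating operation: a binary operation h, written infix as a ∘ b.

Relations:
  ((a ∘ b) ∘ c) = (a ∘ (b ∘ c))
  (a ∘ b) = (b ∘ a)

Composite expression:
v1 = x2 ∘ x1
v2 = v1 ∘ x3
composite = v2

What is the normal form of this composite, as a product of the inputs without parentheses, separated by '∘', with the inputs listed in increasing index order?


x1 ∘ x2 ∘ x3

Key point: h commutes, so take the x-inputs in any fixed order.
(x2 ∘ x1) flattens to x2 ∘ x1
((x2 ∘ x1) ∘ x3) flattens to x2 ∘ x1 ∘ x3
putting the inputs in ascending order: x1 ∘ x2 ∘ x3


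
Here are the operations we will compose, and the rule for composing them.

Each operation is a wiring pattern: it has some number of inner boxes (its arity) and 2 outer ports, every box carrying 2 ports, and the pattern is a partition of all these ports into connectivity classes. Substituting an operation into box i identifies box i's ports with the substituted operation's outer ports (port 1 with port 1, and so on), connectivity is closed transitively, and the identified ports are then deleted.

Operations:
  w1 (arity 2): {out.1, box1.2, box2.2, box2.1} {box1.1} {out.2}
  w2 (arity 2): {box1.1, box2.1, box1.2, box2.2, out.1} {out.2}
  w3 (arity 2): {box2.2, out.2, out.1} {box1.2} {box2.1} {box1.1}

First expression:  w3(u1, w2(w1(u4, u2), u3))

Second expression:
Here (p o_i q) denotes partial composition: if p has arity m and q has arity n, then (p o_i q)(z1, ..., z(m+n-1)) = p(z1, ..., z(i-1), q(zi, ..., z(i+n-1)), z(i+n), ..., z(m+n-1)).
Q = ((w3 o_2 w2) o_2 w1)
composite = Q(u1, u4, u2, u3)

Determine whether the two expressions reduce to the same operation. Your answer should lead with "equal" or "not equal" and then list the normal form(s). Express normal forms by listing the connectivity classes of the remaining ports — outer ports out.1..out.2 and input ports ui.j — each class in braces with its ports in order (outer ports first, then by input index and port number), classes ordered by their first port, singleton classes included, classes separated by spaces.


Normal form of the first expression: {out.1, out.2} {u1.1} {u1.2} {u2.1, u2.2, u3.1, u3.2, u4.2} {u4.1}
Normal form of the second expression: {out.1, out.2} {u1.1} {u1.2} {u2.1, u2.2, u3.1, u3.2, u4.2} {u4.1}
Both agree, so they are equal.

equal; both compose to {out.1, out.2} {u1.1} {u1.2} {u2.1, u2.2, u3.1, u3.2, u4.2} {u4.1}


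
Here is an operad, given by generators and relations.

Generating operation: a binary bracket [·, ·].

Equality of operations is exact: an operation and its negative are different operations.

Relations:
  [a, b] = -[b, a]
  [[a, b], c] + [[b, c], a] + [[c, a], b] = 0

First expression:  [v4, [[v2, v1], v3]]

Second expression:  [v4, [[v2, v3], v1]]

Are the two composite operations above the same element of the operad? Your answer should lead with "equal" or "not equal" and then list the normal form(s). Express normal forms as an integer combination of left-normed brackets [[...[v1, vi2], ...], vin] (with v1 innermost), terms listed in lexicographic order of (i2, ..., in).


not equal; first: [[[v1, v2], v3], v4]; second: [[[v1, v2], v3], v4] - [[[v1, v3], v2], v4]

The first expression reduces to [[[v1, v2], v3], v4]
The second expression reduces to [[[v1, v2], v3], v4] - [[[v1, v3], v2], v4]
The normal forms differ: not equal.


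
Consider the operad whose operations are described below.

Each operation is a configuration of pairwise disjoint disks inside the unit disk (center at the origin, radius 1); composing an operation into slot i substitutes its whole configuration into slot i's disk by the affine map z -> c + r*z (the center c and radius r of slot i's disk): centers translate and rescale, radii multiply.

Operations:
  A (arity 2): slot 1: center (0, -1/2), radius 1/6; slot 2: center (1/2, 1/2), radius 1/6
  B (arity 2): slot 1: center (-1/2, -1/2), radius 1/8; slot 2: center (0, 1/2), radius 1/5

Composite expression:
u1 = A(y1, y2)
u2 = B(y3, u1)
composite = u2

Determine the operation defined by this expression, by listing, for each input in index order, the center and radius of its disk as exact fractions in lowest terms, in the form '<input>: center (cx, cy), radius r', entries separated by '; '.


y1: center (0, 2/5), radius 1/30; y2: center (1/10, 3/5), radius 1/30; y3: center (-1/2, -1/2), radius 1/8


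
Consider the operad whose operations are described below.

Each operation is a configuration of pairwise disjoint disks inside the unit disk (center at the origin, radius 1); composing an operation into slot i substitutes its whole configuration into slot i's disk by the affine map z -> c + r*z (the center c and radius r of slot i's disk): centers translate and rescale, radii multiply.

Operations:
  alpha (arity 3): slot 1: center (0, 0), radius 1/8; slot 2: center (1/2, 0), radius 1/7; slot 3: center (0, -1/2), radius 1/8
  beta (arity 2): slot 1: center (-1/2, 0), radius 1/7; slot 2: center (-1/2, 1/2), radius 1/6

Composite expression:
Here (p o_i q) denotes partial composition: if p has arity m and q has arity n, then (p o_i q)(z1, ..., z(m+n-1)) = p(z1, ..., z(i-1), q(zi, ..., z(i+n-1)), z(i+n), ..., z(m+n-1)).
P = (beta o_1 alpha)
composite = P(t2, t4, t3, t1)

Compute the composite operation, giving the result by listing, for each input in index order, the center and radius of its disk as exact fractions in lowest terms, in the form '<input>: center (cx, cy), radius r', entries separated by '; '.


t1: center (-1/2, 1/2), radius 1/6; t2: center (-1/2, 0), radius 1/56; t3: center (-1/2, -1/14), radius 1/56; t4: center (-3/7, 0), radius 1/49

Follow each t-input down from beta: c' goes to c + r*c', radius to r*r'.
t2 passes through 2 substitutions, ending at center (-1/2, 0), radius 1/56
t4 passes through 2 substitutions, ending at center (-3/7, 0), radius 1/49
t3 passes through 2 substitutions, ending at center (-1/2, -1/14), radius 1/56
t1 passes through 1 substitution, ending at center (-1/2, 1/2), radius 1/6


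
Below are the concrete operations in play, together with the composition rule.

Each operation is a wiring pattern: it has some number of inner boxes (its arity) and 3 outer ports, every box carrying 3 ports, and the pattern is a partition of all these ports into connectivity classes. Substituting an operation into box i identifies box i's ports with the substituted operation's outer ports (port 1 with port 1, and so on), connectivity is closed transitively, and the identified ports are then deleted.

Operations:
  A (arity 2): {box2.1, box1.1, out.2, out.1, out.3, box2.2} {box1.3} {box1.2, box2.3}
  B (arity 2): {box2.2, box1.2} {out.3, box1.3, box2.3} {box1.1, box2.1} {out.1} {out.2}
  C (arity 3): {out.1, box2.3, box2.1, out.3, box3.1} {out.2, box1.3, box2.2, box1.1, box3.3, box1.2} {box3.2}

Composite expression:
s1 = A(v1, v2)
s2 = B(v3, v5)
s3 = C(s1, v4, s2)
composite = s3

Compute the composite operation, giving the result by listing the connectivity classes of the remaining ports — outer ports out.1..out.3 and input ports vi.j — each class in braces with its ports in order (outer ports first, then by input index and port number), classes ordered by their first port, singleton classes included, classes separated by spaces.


{out.1, out.3, v4.1, v4.3} {out.2, v1.1, v2.1, v2.2, v3.3, v4.2, v5.3} {v1.2, v2.3} {v1.3} {v3.1, v5.1} {v3.2, v5.2}

Connectivity passes through glued C-boundaries; trace each wire chain.
stage A: inputs (v1, v2), connectivity {out.1, out.2, out.3, v1.1, v2.1, v2.2} {v1.2, v2.3} {v1.3}, out.j its boundary
stage B: inputs (v3, v5), connectivity {out.1} {out.2} {out.3, v3.3, v5.3} {v3.1, v5.1} {v3.2, v5.2}, out.j its boundary
stage C: inputs (v1, v2, v4, v3, v5), connectivity {out.1, out.3, v4.1, v4.3} {out.2, v1.1, v2.1, v2.2, v3.3, v4.2, v5.3} {v1.2, v2.3} {v1.3} {v3.1, v5.1} {v3.2, v5.2}, out.j its boundary


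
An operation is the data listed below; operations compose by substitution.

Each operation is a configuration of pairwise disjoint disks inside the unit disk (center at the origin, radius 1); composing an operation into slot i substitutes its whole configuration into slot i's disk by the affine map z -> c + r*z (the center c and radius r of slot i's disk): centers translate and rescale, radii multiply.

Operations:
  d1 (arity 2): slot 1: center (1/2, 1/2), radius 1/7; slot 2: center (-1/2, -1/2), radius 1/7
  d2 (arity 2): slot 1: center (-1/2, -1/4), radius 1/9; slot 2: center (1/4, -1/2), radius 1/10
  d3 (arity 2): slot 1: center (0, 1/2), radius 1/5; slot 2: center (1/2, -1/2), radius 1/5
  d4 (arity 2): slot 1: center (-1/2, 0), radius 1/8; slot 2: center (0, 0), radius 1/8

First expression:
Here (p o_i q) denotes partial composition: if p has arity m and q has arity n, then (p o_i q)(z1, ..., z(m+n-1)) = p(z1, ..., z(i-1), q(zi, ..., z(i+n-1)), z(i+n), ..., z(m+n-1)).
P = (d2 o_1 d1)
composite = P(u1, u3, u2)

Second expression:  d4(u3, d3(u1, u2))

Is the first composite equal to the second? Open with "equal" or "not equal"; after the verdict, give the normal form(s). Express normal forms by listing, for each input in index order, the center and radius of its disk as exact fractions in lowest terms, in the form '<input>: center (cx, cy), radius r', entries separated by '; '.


not equal — first u1: center (-4/9, -7/36), radius 1/63; u2: center (1/4, -1/2), radius 1/10; u3: center (-5/9, -11/36), radius 1/63, second u1: center (0, 1/16), radius 1/40; u2: center (1/16, -1/16), radius 1/40; u3: center (-1/2, 0), radius 1/8

The first composite normalizes to u1: center (-4/9, -7/36), radius 1/63; u2: center (1/4, -1/2), radius 1/10; u3: center (-5/9, -11/36), radius 1/63
The second composite normalizes to u1: center (0, 1/16), radius 1/40; u2: center (1/16, -1/16), radius 1/40; u3: center (-1/2, 0), radius 1/8
They disagree, so not equal.


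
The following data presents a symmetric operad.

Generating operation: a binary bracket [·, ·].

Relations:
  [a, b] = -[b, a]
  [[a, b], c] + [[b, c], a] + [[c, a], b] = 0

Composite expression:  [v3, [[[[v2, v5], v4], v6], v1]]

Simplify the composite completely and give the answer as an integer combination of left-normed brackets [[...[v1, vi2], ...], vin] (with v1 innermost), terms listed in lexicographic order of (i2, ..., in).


A multilinear Lie element is pinned by v1-initial words (v1 innermost).
Composite bracket: [v3, [[[[v2, v5], v4], v6], v1]]
Each bracket splits as ab - ba, giving 32 signed words (2^5 = 32).
Coefficients come from the v1-initial words:
  v1v2v5v4v6v3 appears with sign +1, giving the term +[[[[[v1, v2], v5], v4], v6], v3]
  v1v4v2v5v6v3 appears with sign -1, giving the term -[[[[[v1, v4], v2], v5], v6], v3]
  v1v4v5v2v6v3 appears with sign +1, giving the term +[[[[[v1, v4], v5], v2], v6], v3]
  v1v5v2v4v6v3 appears with sign -1, giving the term -[[[[[v1, v5], v2], v4], v6], v3]
  v1v6v2v5v4v3 appears with sign -1, giving the term -[[[[[v1, v6], v2], v5], v4], v3]
  v1v6v4v2v5v3 appears with sign +1, giving the term +[[[[[v1, v6], v4], v2], v5], v3]
  v1v6v4v5v2v3 appears with sign -1, giving the term -[[[[[v1, v6], v4], v5], v2], v3]
  v1v6v5v2v4v3 appears with sign +1, giving the term +[[[[[v1, v6], v5], v2], v4], v3]

[[[[[v1, v2], v5], v4], v6], v3] - [[[[[v1, v4], v2], v5], v6], v3] + [[[[[v1, v4], v5], v2], v6], v3] - [[[[[v1, v5], v2], v4], v6], v3] - [[[[[v1, v6], v2], v5], v4], v3] + [[[[[v1, v6], v4], v2], v5], v3] - [[[[[v1, v6], v4], v5], v2], v3] + [[[[[v1, v6], v5], v2], v4], v3]


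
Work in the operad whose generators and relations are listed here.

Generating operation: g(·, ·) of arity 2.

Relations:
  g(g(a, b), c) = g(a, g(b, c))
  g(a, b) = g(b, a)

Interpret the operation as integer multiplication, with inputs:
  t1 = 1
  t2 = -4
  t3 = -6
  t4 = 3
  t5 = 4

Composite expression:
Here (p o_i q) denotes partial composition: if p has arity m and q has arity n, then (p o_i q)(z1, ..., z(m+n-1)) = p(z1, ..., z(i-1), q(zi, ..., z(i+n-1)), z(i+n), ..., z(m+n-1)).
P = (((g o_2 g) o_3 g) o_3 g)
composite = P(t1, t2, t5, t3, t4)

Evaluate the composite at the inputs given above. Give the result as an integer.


g(t5, t3) = -24
g(g(t5, t3), t4) = -72
g(t2, g(g(t5, t3), t4)) = 288
g(t1, g(t2, g(g(t5, t3), t4))) = 288

288


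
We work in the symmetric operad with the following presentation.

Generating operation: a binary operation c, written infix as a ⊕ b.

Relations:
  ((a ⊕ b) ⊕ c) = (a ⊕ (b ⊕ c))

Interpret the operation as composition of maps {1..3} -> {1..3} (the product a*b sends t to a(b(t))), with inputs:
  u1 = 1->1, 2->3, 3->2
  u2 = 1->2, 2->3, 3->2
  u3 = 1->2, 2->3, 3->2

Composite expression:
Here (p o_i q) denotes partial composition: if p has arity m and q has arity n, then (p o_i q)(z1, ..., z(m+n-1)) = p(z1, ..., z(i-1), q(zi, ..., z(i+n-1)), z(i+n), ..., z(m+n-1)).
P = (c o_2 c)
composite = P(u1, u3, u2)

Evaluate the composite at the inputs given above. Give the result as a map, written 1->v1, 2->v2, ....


1->2, 2->3, 3->2

(u3 ⊕ u2) = 1->3, 2->2, 3->3
(u1 ⊕ (u3 ⊕ u2)) = 1->2, 2->3, 3->2


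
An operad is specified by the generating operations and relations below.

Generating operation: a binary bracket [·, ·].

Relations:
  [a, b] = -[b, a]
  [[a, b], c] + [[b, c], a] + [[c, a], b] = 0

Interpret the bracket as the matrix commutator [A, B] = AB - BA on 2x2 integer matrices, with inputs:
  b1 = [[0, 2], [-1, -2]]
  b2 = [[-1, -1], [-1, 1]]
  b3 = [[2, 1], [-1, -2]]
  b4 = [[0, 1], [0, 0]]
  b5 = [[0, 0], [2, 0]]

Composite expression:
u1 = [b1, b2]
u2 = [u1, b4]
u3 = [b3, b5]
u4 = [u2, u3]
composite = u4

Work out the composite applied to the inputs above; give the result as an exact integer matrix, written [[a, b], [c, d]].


[b1, b2] = [[-3, 2], [4, 3]]
[[b1, b2], b4] = [[-4, -6], [0, 4]]
[b3, b5] = [[2, 0], [-8, -2]]
[[[b1, b2], b4], [b3, b5]] = [[48, 24], [-64, -48]]

[[48, 24], [-64, -48]]


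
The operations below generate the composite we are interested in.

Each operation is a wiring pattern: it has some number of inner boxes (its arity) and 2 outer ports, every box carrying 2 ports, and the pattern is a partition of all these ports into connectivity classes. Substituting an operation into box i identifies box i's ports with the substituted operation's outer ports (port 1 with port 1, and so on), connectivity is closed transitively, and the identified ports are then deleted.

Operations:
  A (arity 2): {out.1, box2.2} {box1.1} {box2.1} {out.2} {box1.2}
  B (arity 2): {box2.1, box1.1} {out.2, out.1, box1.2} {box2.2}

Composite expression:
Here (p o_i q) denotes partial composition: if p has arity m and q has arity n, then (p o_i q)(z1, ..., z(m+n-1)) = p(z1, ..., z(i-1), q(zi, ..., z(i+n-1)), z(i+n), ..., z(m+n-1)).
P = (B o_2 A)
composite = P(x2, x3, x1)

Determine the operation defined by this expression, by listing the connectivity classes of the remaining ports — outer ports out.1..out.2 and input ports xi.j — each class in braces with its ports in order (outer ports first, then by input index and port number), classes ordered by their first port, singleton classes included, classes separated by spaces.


{out.1, out.2, x2.2} {x1.1} {x1.2, x2.1} {x3.1} {x3.2}

Connectivity passes through glued B-boundaries; trace each wire chain.
A over (x3, x1) gives {out.1, x1.2} {out.2} {x1.1} {x3.1} {x3.2}, out.j being that stage's outer ports
B over (x2, x3, x1) gives {out.1, out.2, x2.2} {x1.1} {x1.2, x2.1} {x3.1} {x3.2}, out.j being that stage's outer ports


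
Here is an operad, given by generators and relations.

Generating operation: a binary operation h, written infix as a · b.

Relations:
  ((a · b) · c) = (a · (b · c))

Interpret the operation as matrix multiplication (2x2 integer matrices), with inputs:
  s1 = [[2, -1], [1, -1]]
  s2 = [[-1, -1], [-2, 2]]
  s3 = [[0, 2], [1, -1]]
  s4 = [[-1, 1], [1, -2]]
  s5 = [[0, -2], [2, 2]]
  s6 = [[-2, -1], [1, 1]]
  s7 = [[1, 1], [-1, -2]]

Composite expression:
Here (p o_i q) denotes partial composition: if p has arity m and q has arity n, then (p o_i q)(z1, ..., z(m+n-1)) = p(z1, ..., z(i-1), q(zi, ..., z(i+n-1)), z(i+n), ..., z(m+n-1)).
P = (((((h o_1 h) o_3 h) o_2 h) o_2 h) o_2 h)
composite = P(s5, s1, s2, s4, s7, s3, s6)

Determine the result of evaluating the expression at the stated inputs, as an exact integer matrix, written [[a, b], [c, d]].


(s1 · s2) = [[0, -4], [1, -3]]
((s1 · s2) · s4) = [[-4, 8], [-4, 7]]
(((s1 · s2) · s4) · s7) = [[-12, -20], [-11, -18]]
(s5 · (((s1 · s2) · s4) · s7)) = [[22, 36], [-46, -76]]
(s3 · s6) = [[2, 2], [-3, -2]]
((s5 · (((s1 · s2) · s4) · s7)) · (s3 · s6)) = [[-64, -28], [136, 60]]

[[-64, -28], [136, 60]]


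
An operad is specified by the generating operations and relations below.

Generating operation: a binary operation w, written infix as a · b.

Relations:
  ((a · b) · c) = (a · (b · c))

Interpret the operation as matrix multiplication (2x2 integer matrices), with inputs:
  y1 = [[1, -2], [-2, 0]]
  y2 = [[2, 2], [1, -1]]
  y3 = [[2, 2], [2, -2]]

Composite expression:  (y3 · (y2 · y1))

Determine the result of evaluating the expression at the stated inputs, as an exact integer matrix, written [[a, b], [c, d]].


(y2 · y1) = [[-2, -4], [3, -2]]
(y3 · (y2 · y1)) = [[2, -12], [-10, -4]]

[[2, -12], [-10, -4]]


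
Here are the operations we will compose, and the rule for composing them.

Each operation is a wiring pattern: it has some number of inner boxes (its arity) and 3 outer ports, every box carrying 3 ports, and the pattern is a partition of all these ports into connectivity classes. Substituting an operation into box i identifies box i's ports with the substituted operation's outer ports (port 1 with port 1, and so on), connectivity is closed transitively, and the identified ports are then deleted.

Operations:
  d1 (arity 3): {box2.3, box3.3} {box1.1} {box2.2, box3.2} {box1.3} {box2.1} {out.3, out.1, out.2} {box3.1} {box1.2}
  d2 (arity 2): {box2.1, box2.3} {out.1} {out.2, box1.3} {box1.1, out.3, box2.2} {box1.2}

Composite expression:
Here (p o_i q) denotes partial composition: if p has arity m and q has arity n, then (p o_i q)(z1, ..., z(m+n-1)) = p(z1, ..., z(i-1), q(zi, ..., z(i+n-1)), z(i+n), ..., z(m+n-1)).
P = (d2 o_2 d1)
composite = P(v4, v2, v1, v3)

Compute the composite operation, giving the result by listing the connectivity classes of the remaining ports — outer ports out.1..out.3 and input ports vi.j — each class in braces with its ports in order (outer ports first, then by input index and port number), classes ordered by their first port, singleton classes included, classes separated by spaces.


{out.1} {out.2, v4.3} {out.3, v4.1} {v1.1} {v1.2, v3.2} {v1.3, v3.3} {v2.1} {v2.2} {v2.3} {v3.1} {v4.2}

Substituting into d2 glues patterns; closure does the rest.
stage d1: inputs (v2, v1, v3), connectivity {out.1, out.2, out.3} {v1.1} {v1.2, v3.2} {v1.3, v3.3} {v2.1} {v2.2} {v2.3} {v3.1}, out.j its boundary
stage d2: inputs (v4, v2, v1, v3), connectivity {out.1} {out.2, v4.3} {out.3, v4.1} {v1.1} {v1.2, v3.2} {v1.3, v3.3} {v2.1} {v2.2} {v2.3} {v3.1} {v4.2}, out.j its boundary


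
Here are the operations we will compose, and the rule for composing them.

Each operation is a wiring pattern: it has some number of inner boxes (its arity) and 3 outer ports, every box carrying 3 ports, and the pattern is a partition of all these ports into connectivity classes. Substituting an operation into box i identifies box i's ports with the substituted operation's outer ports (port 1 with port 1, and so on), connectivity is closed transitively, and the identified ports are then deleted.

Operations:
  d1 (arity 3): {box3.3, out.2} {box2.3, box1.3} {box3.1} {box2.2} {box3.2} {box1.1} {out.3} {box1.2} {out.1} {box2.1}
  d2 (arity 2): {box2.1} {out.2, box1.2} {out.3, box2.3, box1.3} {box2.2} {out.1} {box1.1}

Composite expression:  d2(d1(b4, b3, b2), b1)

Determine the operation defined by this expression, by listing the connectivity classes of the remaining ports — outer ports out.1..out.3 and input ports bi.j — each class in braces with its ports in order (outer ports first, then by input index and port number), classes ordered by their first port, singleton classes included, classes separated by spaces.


Connectivity passes through glued d2-boundaries; trace each wire chain.
stage d1: inputs (b4, b3, b2), connectivity {out.1} {out.2, b2.3} {out.3} {b2.1} {b2.2} {b3.1} {b3.2} {b3.3, b4.3} {b4.1} {b4.2}, out.j its boundary
stage d2: inputs (b4, b3, b2, b1), connectivity {out.1} {out.2, b2.3} {out.3, b1.3} {b1.1} {b1.2} {b2.1} {b2.2} {b3.1} {b3.2} {b3.3, b4.3} {b4.1} {b4.2}, out.j its boundary

{out.1} {out.2, b2.3} {out.3, b1.3} {b1.1} {b1.2} {b2.1} {b2.2} {b3.1} {b3.2} {b3.3, b4.3} {b4.1} {b4.2}


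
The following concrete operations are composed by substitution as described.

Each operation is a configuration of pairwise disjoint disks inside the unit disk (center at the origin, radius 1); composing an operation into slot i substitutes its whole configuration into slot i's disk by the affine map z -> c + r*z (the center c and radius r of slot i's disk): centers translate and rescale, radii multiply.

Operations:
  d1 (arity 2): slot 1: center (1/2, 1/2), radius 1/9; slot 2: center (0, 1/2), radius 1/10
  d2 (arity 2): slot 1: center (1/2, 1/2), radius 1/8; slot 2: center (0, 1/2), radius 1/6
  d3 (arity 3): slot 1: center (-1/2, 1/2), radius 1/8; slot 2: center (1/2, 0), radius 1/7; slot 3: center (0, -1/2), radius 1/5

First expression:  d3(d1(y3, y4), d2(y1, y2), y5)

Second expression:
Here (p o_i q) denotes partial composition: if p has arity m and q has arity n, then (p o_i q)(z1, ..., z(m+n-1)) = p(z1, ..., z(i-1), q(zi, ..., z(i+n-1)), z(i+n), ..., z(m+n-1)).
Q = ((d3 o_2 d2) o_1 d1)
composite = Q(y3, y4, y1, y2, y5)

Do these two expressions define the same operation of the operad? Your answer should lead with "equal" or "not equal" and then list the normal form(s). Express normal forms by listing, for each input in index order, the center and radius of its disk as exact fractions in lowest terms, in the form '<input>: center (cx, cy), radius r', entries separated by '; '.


equal; the common form is y1: center (4/7, 1/14), radius 1/56; y2: center (1/2, 1/14), radius 1/42; y3: center (-7/16, 9/16), radius 1/72; y4: center (-1/2, 9/16), radius 1/80; y5: center (0, -1/2), radius 1/5

The first expression, normalized: y1: center (4/7, 1/14), radius 1/56; y2: center (1/2, 1/14), radius 1/42; y3: center (-7/16, 9/16), radius 1/72; y4: center (-1/2, 9/16), radius 1/80; y5: center (0, -1/2), radius 1/5
The second expression, normalized: y1: center (4/7, 1/14), radius 1/56; y2: center (1/2, 1/14), radius 1/42; y3: center (-7/16, 9/16), radius 1/72; y4: center (-1/2, 9/16), radius 1/80; y5: center (0, -1/2), radius 1/5
Both agree, so they are equal.


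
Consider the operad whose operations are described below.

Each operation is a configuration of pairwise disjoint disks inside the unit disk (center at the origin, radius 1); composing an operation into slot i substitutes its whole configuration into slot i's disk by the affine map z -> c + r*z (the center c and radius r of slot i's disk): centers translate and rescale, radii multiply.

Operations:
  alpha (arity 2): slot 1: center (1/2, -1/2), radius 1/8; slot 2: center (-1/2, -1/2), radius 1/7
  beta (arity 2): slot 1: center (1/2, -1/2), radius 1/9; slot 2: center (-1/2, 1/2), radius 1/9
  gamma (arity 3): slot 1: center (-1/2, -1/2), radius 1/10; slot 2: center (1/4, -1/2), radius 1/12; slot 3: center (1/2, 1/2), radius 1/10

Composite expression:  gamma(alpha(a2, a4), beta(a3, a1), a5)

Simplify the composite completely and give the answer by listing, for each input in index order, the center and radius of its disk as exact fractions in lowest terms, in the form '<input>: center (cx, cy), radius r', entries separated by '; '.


a1: center (5/24, -11/24), radius 1/108; a2: center (-9/20, -11/20), radius 1/80; a3: center (7/24, -13/24), radius 1/108; a4: center (-11/20, -11/20), radius 1/70; a5: center (1/2, 1/2), radius 1/10

Each a-disk chains the slot maps above it in gamma; radii multiply.
for a2, the 2-step affine chain lands on center (-9/20, -11/20), radius 1/80
for a4, the 2-step affine chain lands on center (-11/20, -11/20), radius 1/70
for a3, the 2-step affine chain lands on center (7/24, -13/24), radius 1/108
for a1, the 2-step affine chain lands on center (5/24, -11/24), radius 1/108
for a5, the 1-step affine chain lands on center (1/2, 1/2), radius 1/10


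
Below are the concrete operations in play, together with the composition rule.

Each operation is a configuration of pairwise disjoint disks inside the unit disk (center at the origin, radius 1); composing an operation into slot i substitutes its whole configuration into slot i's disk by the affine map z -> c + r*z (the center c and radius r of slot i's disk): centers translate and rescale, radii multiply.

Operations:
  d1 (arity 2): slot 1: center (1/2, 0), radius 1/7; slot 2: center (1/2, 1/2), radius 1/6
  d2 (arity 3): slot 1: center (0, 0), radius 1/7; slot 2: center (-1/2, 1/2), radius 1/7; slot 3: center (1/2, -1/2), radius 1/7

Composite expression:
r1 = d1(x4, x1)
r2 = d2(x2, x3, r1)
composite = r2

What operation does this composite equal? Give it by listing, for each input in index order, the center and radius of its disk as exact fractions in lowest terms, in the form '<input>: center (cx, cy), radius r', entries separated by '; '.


x1: center (4/7, -3/7), radius 1/42; x2: center (0, 0), radius 1/7; x3: center (-1/2, 1/2), radius 1/7; x4: center (4/7, -1/2), radius 1/49

Follow each x-input down from d2: c' goes to c + r*c', radius to r*r'.
input x2: applying the 1 nested substitution gives center (0, 0), radius 1/7
input x3: applying the 1 nested substitution gives center (-1/2, 1/2), radius 1/7
input x4: applying the 2 nested substitutions gives center (4/7, -1/2), radius 1/49
input x1: applying the 2 nested substitutions gives center (4/7, -3/7), radius 1/42


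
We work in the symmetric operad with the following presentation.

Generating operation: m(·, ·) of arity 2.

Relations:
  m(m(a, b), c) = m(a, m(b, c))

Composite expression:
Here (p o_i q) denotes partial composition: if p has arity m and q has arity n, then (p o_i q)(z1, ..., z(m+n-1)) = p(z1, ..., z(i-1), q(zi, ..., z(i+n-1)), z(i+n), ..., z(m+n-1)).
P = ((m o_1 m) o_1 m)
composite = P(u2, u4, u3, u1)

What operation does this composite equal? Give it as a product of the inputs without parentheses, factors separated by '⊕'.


The m-tree's shape is irrelevant; the u-reading-order decides.
m(u2, u4) flattens to u2 ⊕ u4
m(m(u2, u4), u3) flattens to u2 ⊕ u4 ⊕ u3
m(m(m(u2, u4), u3), u1) flattens to u2 ⊕ u4 ⊕ u3 ⊕ u1

u2 ⊕ u4 ⊕ u3 ⊕ u1


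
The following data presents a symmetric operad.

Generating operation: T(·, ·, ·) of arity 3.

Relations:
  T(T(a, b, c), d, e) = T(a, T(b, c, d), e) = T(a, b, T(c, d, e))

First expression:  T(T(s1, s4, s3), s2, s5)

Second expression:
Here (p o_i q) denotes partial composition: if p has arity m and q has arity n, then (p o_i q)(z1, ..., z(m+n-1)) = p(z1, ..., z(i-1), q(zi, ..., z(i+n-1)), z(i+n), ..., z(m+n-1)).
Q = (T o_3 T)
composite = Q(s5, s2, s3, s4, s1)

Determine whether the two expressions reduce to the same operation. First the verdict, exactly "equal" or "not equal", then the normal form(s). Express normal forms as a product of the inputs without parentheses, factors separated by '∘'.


not equal — first s1 ∘ s4 ∘ s3 ∘ s2 ∘ s5, second s5 ∘ s2 ∘ s3 ∘ s4 ∘ s1


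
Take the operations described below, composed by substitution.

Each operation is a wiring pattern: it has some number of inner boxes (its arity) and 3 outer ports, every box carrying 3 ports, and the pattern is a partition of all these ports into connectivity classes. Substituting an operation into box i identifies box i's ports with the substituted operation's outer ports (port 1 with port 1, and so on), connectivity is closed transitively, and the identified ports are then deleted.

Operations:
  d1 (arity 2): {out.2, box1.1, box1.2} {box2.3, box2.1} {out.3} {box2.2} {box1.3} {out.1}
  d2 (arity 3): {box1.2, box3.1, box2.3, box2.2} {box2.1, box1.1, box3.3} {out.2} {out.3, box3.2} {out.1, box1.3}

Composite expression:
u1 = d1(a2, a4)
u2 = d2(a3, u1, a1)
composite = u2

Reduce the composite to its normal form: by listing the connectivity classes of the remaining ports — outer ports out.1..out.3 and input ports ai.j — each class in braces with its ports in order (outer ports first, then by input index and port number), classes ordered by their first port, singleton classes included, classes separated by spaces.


{out.1, a3.3} {out.2} {out.3, a1.2} {a1.1, a2.1, a2.2, a3.2} {a1.3, a3.1} {a2.3} {a4.1, a4.3} {a4.2}

Reachability decides: close wires over d2-identified ports.
composing d1 on (a2, a4), with out.j its own outer ports: {out.1} {out.2, a2.1, a2.2} {out.3} {a2.3} {a4.1, a4.3} {a4.2}
composing d2 on (a3, a2, a4, a1), with out.j its own outer ports: {out.1, a3.3} {out.2} {out.3, a1.2} {a1.1, a2.1, a2.2, a3.2} {a1.3, a3.1} {a2.3} {a4.1, a4.3} {a4.2}


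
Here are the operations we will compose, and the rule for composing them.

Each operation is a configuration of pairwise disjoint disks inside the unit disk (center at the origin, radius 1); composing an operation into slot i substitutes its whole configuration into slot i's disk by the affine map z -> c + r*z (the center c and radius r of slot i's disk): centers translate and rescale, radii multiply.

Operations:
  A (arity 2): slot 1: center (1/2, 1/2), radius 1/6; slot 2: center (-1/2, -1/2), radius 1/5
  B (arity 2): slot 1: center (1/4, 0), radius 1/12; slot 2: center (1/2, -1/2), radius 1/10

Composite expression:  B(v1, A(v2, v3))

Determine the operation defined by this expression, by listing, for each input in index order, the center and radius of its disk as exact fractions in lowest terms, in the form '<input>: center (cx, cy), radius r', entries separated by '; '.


v1: center (1/4, 0), radius 1/12; v2: center (11/20, -9/20), radius 1/60; v3: center (9/20, -11/20), radius 1/50


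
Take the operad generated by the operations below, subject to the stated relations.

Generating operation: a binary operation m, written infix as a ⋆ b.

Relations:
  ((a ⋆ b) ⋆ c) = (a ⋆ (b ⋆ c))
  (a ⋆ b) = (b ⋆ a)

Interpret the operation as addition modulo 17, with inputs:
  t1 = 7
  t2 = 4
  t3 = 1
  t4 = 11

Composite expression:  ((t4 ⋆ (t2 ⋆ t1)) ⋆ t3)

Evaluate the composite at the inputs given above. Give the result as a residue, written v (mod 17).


(t2 ⋆ t1) = 11
(t4 ⋆ (t2 ⋆ t1)) = 5
((t4 ⋆ (t2 ⋆ t1)) ⋆ t3) = 6

6 (mod 17)


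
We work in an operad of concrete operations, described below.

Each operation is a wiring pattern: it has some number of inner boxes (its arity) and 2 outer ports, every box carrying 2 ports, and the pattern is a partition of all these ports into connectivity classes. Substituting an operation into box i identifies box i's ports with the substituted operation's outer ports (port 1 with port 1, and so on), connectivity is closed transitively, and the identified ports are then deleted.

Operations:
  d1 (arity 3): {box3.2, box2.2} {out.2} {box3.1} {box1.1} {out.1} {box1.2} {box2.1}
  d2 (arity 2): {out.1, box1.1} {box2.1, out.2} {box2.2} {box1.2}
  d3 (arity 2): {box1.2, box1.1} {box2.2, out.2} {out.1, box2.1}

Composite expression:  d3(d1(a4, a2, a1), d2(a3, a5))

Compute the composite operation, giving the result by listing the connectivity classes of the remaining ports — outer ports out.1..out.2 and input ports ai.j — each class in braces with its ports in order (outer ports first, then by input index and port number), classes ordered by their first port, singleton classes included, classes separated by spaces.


{out.1, a3.1} {out.2, a5.1} {a1.1} {a1.2, a2.2} {a2.1} {a3.2} {a4.1} {a4.2} {a5.2}

Substituting into d3 glues patterns; closure does the rest.
the subtree at d1 composes to {out.1} {out.2} {a1.1} {a1.2, a2.2} {a2.1} {a4.1} {a4.2} on (a4, a2, a1); out.j = own outer ports
the subtree at d2 composes to {out.1, a3.1} {out.2, a5.1} {a3.2} {a5.2} on (a3, a5); out.j = own outer ports
the subtree at d3 composes to {out.1, a3.1} {out.2, a5.1} {a1.1} {a1.2, a2.2} {a2.1} {a3.2} {a4.1} {a4.2} {a5.2} on (a4, a2, a1, a3, a5); out.j = own outer ports


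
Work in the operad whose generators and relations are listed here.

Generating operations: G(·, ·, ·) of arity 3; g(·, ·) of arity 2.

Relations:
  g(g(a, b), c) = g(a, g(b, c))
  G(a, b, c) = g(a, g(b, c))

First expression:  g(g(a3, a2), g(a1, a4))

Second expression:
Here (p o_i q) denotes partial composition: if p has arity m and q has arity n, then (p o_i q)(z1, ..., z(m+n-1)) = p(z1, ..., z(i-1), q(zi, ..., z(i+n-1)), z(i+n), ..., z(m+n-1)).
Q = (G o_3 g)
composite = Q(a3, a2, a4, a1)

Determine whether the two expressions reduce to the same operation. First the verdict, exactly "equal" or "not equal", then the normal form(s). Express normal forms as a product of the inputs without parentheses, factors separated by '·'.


not equal; first: a3 · a2 · a1 · a4; second: a3 · a2 · a4 · a1

Normal form of the first expression: a3 · a2 · a1 · a4
Normal form of the second expression: a3 · a2 · a4 · a1
They disagree, so not equal.


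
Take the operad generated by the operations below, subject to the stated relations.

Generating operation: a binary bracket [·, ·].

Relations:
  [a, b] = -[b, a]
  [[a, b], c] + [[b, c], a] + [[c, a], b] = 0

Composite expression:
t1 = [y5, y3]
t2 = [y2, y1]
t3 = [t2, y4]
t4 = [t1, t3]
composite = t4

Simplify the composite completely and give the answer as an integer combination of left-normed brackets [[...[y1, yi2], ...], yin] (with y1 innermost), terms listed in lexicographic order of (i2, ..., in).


-[[[[y1, y2], y4], y3], y5] + [[[[y1, y2], y4], y5], y3]

A multilinear Lie element is pinned by y1-initial words (y1 innermost).
Composite bracket: [[y5, y3], [[y2, y1], y4]]
Expanding via [a, b] = ab - ba: 16 signed words (2^4 = 16).
Words beginning with y1 determine it all:
  sign of y1y2y4y3y5 is -1, so it contributes -[[[[y1, y2], y4], y3], y5]
  sign of y1y2y4y5y3 is +1, so it contributes +[[[[y1, y2], y4], y5], y3]


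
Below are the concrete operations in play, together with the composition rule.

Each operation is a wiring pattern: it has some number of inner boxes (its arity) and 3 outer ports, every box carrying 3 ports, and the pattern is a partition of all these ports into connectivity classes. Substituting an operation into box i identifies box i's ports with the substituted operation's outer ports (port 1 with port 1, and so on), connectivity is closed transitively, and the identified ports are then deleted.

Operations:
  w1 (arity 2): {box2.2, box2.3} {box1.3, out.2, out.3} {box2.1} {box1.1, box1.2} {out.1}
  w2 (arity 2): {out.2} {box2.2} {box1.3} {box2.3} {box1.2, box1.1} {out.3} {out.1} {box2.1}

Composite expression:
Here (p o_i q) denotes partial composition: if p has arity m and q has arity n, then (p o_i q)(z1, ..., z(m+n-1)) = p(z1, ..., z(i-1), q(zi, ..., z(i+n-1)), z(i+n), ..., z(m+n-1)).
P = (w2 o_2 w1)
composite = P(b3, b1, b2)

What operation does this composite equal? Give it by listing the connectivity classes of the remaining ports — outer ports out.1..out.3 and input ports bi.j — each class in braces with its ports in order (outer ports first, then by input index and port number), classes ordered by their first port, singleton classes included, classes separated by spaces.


Treat the ports identified at w2 as solder joints: merge, then drop.
w1 over (b1, b2) gives {out.1} {out.2, out.3, b1.3} {b1.1, b1.2} {b2.1} {b2.2, b2.3}, out.j being that stage's outer ports
w2 over (b3, b1, b2) gives {out.1} {out.2} {out.3} {b1.1, b1.2} {b1.3} {b2.1} {b2.2, b2.3} {b3.1, b3.2} {b3.3}, out.j being that stage's outer ports

{out.1} {out.2} {out.3} {b1.1, b1.2} {b1.3} {b2.1} {b2.2, b2.3} {b3.1, b3.2} {b3.3}
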